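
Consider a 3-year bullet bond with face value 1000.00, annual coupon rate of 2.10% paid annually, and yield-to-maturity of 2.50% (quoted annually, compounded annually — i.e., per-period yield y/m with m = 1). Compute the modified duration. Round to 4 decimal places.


Answer: Modified duration = 2.8667

Derivation:
Coupon per period c = face * coupon_rate / m = 21.000000
Periods per year m = 1; per-period yield y/m = 0.025000
Number of cashflows N = 3
Cashflows (t years, CF_t, discount factor 1/(1+y/m)^(m*t), PV):
  t = 1.0000: CF_t = 21.000000, DF = 0.975610, PV = 20.487805
  t = 2.0000: CF_t = 21.000000, DF = 0.951814, PV = 19.988102
  t = 3.0000: CF_t = 1021.000000, DF = 0.928599, PV = 948.099999
Price P = sum_t PV_t = 988.575906
First compute Macaulay numerator sum_t t * PV_t:
  t * PV_t at t = 1.0000: 20.487805
  t * PV_t at t = 2.0000: 39.976205
  t * PV_t at t = 3.0000: 2844.299996
Macaulay duration D = 2904.764005 / 988.575906 = 2.938332
Modified duration = D / (1 + y/m) = 2.938332 / (1 + 0.025000) = 2.866665


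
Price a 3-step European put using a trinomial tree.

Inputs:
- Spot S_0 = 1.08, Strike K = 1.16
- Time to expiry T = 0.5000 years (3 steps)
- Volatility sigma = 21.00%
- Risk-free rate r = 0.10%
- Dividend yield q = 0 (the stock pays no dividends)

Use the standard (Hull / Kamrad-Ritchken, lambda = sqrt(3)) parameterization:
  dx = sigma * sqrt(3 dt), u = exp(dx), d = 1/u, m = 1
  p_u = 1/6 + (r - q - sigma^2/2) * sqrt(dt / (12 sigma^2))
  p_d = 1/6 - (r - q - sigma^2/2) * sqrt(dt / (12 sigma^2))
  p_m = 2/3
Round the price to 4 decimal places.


dt = T/N = 0.166667; dx = sigma*sqrt(3*dt) = 0.148492
u = exp(dx) = 1.160084; d = 1/u = 0.862007
p_u = 0.154853, p_m = 0.666667, p_d = 0.178480
Discount per step: exp(-r*dt) = 0.999833
Stock lattice S(k, j) with j the centered position index:
  k=0: S(0,+0) = 1.0800
  k=1: S(1,-1) = 0.9310; S(1,+0) = 1.0800; S(1,+1) = 1.2529
  k=2: S(2,-2) = 0.8025; S(2,-1) = 0.9310; S(2,+0) = 1.0800; S(2,+1) = 1.2529; S(2,+2) = 1.4535
  k=3: S(3,-3) = 0.6918; S(3,-2) = 0.8025; S(3,-1) = 0.9310; S(3,+0) = 1.0800; S(3,+1) = 1.2529; S(3,+2) = 1.4535; S(3,+3) = 1.6861
Terminal payoffs V(N, j) = max(K - S_T, 0):
  V(3,-3) = 0.468240; V(3,-2) = 0.357500; V(3,-1) = 0.229033; V(3,+0) = 0.080000; V(3,+1) = 0.000000; V(3,+2) = 0.000000; V(3,+3) = 0.000000
Backward induction: V(k, j) = exp(-r*dt) * [p_u * V(k+1, j+1) + p_m * V(k+1, j) + p_d * V(k+1, j-1)]
  V(2,-2) = exp(-r*dt) * [p_u*0.229033 + p_m*0.357500 + p_d*0.468240] = 0.357312
  V(2,-1) = exp(-r*dt) * [p_u*0.080000 + p_m*0.229033 + p_d*0.357500] = 0.228845
  V(2,+0) = exp(-r*dt) * [p_u*0.000000 + p_m*0.080000 + p_d*0.229033] = 0.094195
  V(2,+1) = exp(-r*dt) * [p_u*0.000000 + p_m*0.000000 + p_d*0.080000] = 0.014276
  V(2,+2) = exp(-r*dt) * [p_u*0.000000 + p_m*0.000000 + p_d*0.000000] = 0.000000
  V(1,-1) = exp(-r*dt) * [p_u*0.094195 + p_m*0.228845 + p_d*0.357312] = 0.230885
  V(1,+0) = exp(-r*dt) * [p_u*0.014276 + p_m*0.094195 + p_d*0.228845] = 0.105834
  V(1,+1) = exp(-r*dt) * [p_u*0.000000 + p_m*0.014276 + p_d*0.094195] = 0.026325
  V(0,+0) = exp(-r*dt) * [p_u*0.026325 + p_m*0.105834 + p_d*0.230885] = 0.115822

Answer: Price = V(0,0) = 0.1158


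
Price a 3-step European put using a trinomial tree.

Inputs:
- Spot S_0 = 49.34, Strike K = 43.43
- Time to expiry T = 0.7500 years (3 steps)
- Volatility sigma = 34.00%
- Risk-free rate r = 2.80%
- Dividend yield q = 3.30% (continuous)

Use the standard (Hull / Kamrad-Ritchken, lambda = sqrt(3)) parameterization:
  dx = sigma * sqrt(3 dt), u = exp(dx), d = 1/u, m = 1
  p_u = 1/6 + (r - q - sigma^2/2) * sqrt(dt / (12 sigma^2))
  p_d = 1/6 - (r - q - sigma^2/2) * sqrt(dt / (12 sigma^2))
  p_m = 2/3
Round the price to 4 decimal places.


Answer: Price = V(0,0) = 3.1251

Derivation:
dt = T/N = 0.250000; dx = sigma*sqrt(3*dt) = 0.294449
u = exp(dx) = 1.342386; d = 1/u = 0.744942
p_u = 0.140007, p_m = 0.666667, p_d = 0.193327
Discount per step: exp(-r*dt) = 0.993024
Stock lattice S(k, j) with j the centered position index:
  k=0: S(0,+0) = 49.3400
  k=1: S(1,-1) = 36.7554; S(1,+0) = 49.3400; S(1,+1) = 66.2333
  k=2: S(2,-2) = 27.3807; S(2,-1) = 36.7554; S(2,+0) = 49.3400; S(2,+1) = 66.2333; S(2,+2) = 88.9107
  k=3: S(3,-3) = 20.3970; S(3,-2) = 27.3807; S(3,-1) = 36.7554; S(3,+0) = 49.3400; S(3,+1) = 66.2333; S(3,+2) = 88.9107; S(3,+3) = 119.3525
Terminal payoffs V(N, j) = max(K - S_T, 0):
  V(3,-3) = 23.032972; V(3,-2) = 16.049315; V(3,-1) = 6.674551; V(3,+0) = 0.000000; V(3,+1) = 0.000000; V(3,+2) = 0.000000; V(3,+3) = 0.000000
Backward induction: V(k, j) = exp(-r*dt) * [p_u * V(k+1, j+1) + p_m * V(k+1, j) + p_d * V(k+1, j-1)]
  V(2,-2) = exp(-r*dt) * [p_u*6.674551 + p_m*16.049315 + p_d*23.032972] = 15.974698
  V(2,-1) = exp(-r*dt) * [p_u*0.000000 + p_m*6.674551 + p_d*16.049315] = 7.499779
  V(2,+0) = exp(-r*dt) * [p_u*0.000000 + p_m*0.000000 + p_d*6.674551] = 1.281368
  V(2,+1) = exp(-r*dt) * [p_u*0.000000 + p_m*0.000000 + p_d*0.000000] = 0.000000
  V(2,+2) = exp(-r*dt) * [p_u*0.000000 + p_m*0.000000 + p_d*0.000000] = 0.000000
  V(1,-1) = exp(-r*dt) * [p_u*1.281368 + p_m*7.499779 + p_d*15.974698] = 8.209917
  V(1,+0) = exp(-r*dt) * [p_u*0.000000 + p_m*1.281368 + p_d*7.499779] = 2.288080
  V(1,+1) = exp(-r*dt) * [p_u*0.000000 + p_m*0.000000 + p_d*1.281368] = 0.245995
  V(0,+0) = exp(-r*dt) * [p_u*0.245995 + p_m*2.288080 + p_d*8.209917] = 3.125071


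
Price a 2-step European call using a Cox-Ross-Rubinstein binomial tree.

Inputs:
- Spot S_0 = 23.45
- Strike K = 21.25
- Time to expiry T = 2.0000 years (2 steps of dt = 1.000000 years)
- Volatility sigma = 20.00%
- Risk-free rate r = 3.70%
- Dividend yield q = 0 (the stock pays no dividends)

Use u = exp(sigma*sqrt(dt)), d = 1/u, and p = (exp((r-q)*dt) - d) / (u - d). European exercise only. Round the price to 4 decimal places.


Answer: Price = V(0,0) = 4.7848

Derivation:
dt = T/N = 1.000000
u = exp(sigma*sqrt(dt)) = 1.221403; d = 1/u = 0.818731
p = (exp((r-q)*dt) - d) / (u - d) = 0.543773
Discount per step: exp(-r*dt) = 0.963676
Stock lattice S(k, i) with i counting down-moves:
  k=0: S(0,0) = 23.4500
  k=1: S(1,0) = 28.6419; S(1,1) = 19.1992
  k=2: S(2,0) = 34.9833; S(2,1) = 23.4500; S(2,2) = 15.7190
Terminal payoffs V(N, i) = max(S_T - K, 0):
  V(2,0) = 13.733289; V(2,1) = 2.200000; V(2,2) = 0.000000
Backward induction: V(k, i) = exp(-r*dt) * [p * V(k+1, i) + (1-p) * V(k+1, i+1)].
  V(1,0) = exp(-r*dt) * [p*13.733289 + (1-p)*2.200000] = 8.163777
  V(1,1) = exp(-r*dt) * [p*2.200000 + (1-p)*0.000000] = 1.152847
  V(0,0) = exp(-r*dt) * [p*8.163777 + (1-p)*1.152847] = 4.784848


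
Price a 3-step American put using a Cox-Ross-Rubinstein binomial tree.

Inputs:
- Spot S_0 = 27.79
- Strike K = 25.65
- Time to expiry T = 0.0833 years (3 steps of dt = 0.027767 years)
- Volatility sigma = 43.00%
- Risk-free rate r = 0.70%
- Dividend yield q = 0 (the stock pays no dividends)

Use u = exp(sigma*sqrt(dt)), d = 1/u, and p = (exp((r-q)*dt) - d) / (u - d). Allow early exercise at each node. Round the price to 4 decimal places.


Answer: Price = V(0,0) = 0.4456

Derivation:
dt = T/N = 0.027767
u = exp(sigma*sqrt(dt)) = 1.074282; d = 1/u = 0.930854
p = (exp((r-q)*dt) - d) / (u - d) = 0.483450
Discount per step: exp(-r*dt) = 0.999806
Stock lattice S(k, i) with i counting down-moves:
  k=0: S(0,0) = 27.7900
  k=1: S(1,0) = 29.8543; S(1,1) = 25.8684
  k=2: S(2,0) = 32.0719; S(2,1) = 27.7900; S(2,2) = 24.0798
  k=3: S(3,0) = 34.4543; S(3,1) = 29.8543; S(3,2) = 25.8684; S(3,3) = 22.4148
Terminal payoffs V(N, i) = max(K - S_T, 0):
  V(3,0) = 0.000000; V(3,1) = 0.000000; V(3,2) = 0.000000; V(3,3) = 3.235249
Backward induction: V(k, i) = exp(-r*dt) * [p * V(k+1, i) + (1-p) * V(k+1, i+1)]; then take max(V_cont, immediate exercise) for American.
  V(2,0) = exp(-r*dt) * [p*0.000000 + (1-p)*0.000000] = 0.000000; exercise = 0.000000; V(2,0) = max -> 0.000000
  V(2,1) = exp(-r*dt) * [p*0.000000 + (1-p)*0.000000] = 0.000000; exercise = 0.000000; V(2,1) = max -> 0.000000
  V(2,2) = exp(-r*dt) * [p*0.000000 + (1-p)*3.235249] = 1.670844; exercise = 1.570242; V(2,2) = max -> 1.670844
  V(1,0) = exp(-r*dt) * [p*0.000000 + (1-p)*0.000000] = 0.000000; exercise = 0.000000; V(1,0) = max -> 0.000000
  V(1,1) = exp(-r*dt) * [p*0.000000 + (1-p)*1.670844] = 0.862907; exercise = 0.000000; V(1,1) = max -> 0.862907
  V(0,0) = exp(-r*dt) * [p*0.000000 + (1-p)*0.862907] = 0.445648; exercise = 0.000000; V(0,0) = max -> 0.445648


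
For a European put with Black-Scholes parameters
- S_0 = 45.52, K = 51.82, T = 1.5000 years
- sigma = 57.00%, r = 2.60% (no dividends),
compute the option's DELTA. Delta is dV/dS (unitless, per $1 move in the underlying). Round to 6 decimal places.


Answer: Delta = -0.413233

Derivation:
d1 = 0.2192373747; d2 = -0.4788672020
phi(d1) = 0.3894689843; exp(-qT) = 1.0000000000; exp(-rT) = 0.9617507091
N(-d1) = 0.4132325714
Delta = -exp(-qT) * N(-d1) = -1.0000000000 * 0.4132325714 = -0.413233


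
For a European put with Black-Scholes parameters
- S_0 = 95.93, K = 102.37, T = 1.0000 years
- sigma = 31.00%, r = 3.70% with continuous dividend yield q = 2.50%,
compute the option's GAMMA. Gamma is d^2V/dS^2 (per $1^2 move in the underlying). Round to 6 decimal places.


d1 = -0.0158869100; d2 = -0.3258869100
phi(d1) = 0.3988919383; exp(-qT) = 0.9753099120; exp(-rT) = 0.9636761353
Gamma = exp(-qT) * phi(d1) / (S * sigma * sqrt(T)) = 0.9753099120 * 0.3988919383 / (95.9300 * 0.3100 * 1.0000000000) = 0.013082

Answer: Gamma = 0.013082


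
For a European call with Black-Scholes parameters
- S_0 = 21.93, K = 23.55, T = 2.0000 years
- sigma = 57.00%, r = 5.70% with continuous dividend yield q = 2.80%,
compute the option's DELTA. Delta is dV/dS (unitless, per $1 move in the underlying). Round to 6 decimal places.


d1 = 0.3865886031; d2 = -0.4195131275
phi(d1) = 0.3702177595; exp(-qT) = 0.9455391359; exp(-rT) = 0.8922579559
N(d1) = 0.6504696017
Delta = exp(-qT) * N(d1) = 0.9455391359 * 0.6504696017 = 0.615044

Answer: Delta = 0.615044


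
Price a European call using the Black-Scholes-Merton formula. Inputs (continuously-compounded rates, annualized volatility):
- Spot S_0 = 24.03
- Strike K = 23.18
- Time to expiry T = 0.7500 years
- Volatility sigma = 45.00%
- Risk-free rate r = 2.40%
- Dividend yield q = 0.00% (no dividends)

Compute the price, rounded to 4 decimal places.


Answer: Price = 4.2809

Derivation:
d1 = (ln(S/K) + (r - q + 0.5*sigma^2) * T) / (sigma * sqrt(T)) = 0.33345368
d2 = d1 - sigma * sqrt(T) = -0.05625775
exp(-rT) = 0.98216103; exp(-qT) = 1.00000000
C = S_0 * exp(-qT) * N(d1) - K * exp(-rT) * N(d2)
N(d1) = 0.63060408; N(d2) = 0.47756824
C = 24.0300 * 1.00000000 * 0.63060408 - 23.1800 * 0.98216103 * 0.47756824 = 4.2809


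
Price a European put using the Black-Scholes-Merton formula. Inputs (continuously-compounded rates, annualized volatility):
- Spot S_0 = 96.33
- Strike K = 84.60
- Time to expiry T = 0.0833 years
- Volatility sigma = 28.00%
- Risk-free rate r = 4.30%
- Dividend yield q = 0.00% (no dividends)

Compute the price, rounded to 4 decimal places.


Answer: Price = 0.1498

Derivation:
d1 = (ln(S/K) + (r - q + 0.5*sigma^2) * T) / (sigma * sqrt(T)) = 1.69147303
d2 = d1 - sigma * sqrt(T) = 1.61066016
exp(-rT) = 0.99642451; exp(-qT) = 1.00000000
P = K * exp(-rT) * N(-d2) - S_0 * exp(-qT) * N(-d1)
N(-d1) = 0.04537325; N(-d2) = 0.05362691
P = 84.6000 * 0.99642451 * 0.05362691 - 96.3300 * 1.00000000 * 0.04537325 = 0.1498


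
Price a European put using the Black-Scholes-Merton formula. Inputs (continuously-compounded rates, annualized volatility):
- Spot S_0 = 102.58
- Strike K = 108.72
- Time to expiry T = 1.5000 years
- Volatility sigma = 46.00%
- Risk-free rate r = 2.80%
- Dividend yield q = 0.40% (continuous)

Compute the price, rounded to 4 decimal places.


Answer: Price = 24.0294

Derivation:
d1 = (ln(S/K) + (r - q + 0.5*sigma^2) * T) / (sigma * sqrt(T)) = 0.24240579
d2 = d1 - sigma * sqrt(T) = -0.32097685
exp(-rT) = 0.95886978; exp(-qT) = 0.99401796
P = K * exp(-rT) * N(-d2) - S_0 * exp(-qT) * N(-d1)
N(-d1) = 0.40423288; N(-d2) = 0.62588603
P = 108.7200 * 0.95886978 * 0.62588603 - 102.5800 * 0.99401796 * 0.40423288 = 24.0294


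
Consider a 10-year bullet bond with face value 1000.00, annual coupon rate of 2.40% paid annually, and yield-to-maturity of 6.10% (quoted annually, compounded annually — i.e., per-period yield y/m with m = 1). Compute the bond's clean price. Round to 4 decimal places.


Coupon per period c = face * coupon_rate / m = 24.000000
Periods per year m = 1; per-period yield y/m = 0.061000
Number of cashflows N = 10
Cashflows (t years, CF_t, discount factor 1/(1+y/m)^(m*t), PV):
  t = 1.0000: CF_t = 24.000000, DF = 0.942507, PV = 22.620170
  t = 2.0000: CF_t = 24.000000, DF = 0.888320, PV = 21.319670
  t = 3.0000: CF_t = 24.000000, DF = 0.837247, PV = 20.093939
  t = 4.0000: CF_t = 24.000000, DF = 0.789112, PV = 18.938680
  t = 5.0000: CF_t = 24.000000, DF = 0.743743, PV = 17.849840
  t = 6.0000: CF_t = 24.000000, DF = 0.700983, PV = 16.823600
  t = 7.0000: CF_t = 24.000000, DF = 0.660682, PV = 15.856362
  t = 8.0000: CF_t = 24.000000, DF = 0.622697, PV = 14.944733
  t = 9.0000: CF_t = 24.000000, DF = 0.586897, PV = 14.085517
  t = 10.0000: CF_t = 1024.000000, DF = 0.553154, PV = 566.429831
Price P = sum_t PV_t = 728.962342

Answer: Price = 728.9623


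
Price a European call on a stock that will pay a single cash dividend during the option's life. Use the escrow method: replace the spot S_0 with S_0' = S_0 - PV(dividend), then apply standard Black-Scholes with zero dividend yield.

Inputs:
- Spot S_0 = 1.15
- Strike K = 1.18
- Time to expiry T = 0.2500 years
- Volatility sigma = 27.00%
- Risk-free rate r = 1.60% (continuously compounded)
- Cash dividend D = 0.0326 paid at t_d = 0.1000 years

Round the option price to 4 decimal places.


PV(D) = D * exp(-r * t_d) = 0.0326 * 0.99840128 = 0.03254788
S_0' = S_0 - PV(D) = 1.1500 - 0.03254788 = 1.11745212
d1 = (ln(S_0'/K) + (r + sigma^2/2)*T) / (sigma*sqrt(T)) = -0.30630177
d2 = d1 - sigma*sqrt(T) = -0.44130177
exp(-rT) = 0.99600799
N(d1) = 0.37968745; N(d2) = 0.32949727
C = S_0' * N(d1) - K * exp(-rT) * N(d2) = 1.11745212 * 0.37968745 - 1.1800 * 0.99600799 * 0.32949727 = 0.0370

Answer: Price = 0.0370


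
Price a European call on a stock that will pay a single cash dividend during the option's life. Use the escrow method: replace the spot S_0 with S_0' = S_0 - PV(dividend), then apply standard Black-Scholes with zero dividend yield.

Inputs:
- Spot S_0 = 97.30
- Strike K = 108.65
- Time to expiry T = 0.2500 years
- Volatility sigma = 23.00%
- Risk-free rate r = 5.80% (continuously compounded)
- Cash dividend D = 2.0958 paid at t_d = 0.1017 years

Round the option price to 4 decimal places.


PV(D) = D * exp(-r * t_d) = 2.0958 * 0.99411876 = 2.08347410
S_0' = S_0 - PV(D) = 97.3000 - 2.08347410 = 95.21652590
d1 = (ln(S_0'/K) + (r + sigma^2/2)*T) / (sigma*sqrt(T)) = -0.96404947
d2 = d1 - sigma*sqrt(T) = -1.07904947
exp(-rT) = 0.98560462
N(d1) = 0.16751056; N(d2) = 0.14028284
C = S_0' * N(d1) - K * exp(-rT) * N(d2) = 95.21652590 * 0.16751056 - 108.6500 * 0.98560462 * 0.14028284 = 0.9275

Answer: Price = 0.9275


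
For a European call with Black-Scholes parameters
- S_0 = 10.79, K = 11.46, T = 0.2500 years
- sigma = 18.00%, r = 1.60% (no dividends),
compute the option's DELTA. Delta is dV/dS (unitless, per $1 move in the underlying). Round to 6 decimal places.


d1 = -0.5799214669; d2 = -0.6699214669
phi(d1) = 0.3371953014; exp(-qT) = 1.0000000000; exp(-rT) = 0.9960079893
N(d1) = 0.2809837893
Delta = exp(-qT) * N(d1) = 1.0000000000 * 0.2809837893 = 0.280984

Answer: Delta = 0.280984


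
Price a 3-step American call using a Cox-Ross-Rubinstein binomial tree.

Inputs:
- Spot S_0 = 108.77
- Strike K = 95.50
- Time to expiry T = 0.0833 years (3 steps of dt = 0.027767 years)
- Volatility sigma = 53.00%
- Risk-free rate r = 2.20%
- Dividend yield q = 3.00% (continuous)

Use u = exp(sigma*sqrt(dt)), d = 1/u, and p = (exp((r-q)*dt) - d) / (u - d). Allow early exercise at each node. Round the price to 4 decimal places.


Answer: Price = V(0,0) = 14.9434

Derivation:
dt = T/N = 0.027767
u = exp(sigma*sqrt(dt)) = 1.092333; d = 1/u = 0.915472
p = (exp((r-q)*dt) - d) / (u - d) = 0.476680
Discount per step: exp(-r*dt) = 0.999389
Stock lattice S(k, i) with i counting down-moves:
  k=0: S(0,0) = 108.7700
  k=1: S(1,0) = 118.8130; S(1,1) = 99.5759
  k=2: S(2,0) = 129.7834; S(2,1) = 108.7700; S(2,2) = 91.1589
  k=3: S(3,0) = 141.7667; S(3,1) = 118.8130; S(3,2) = 99.5759; S(3,3) = 83.4534
Terminal payoffs V(N, i) = max(S_T - K, 0):
  V(3,0) = 46.266673; V(3,1) = 23.313047; V(3,2) = 4.075873; V(3,3) = 0.000000
Backward induction: V(k, i) = exp(-r*dt) * [p * V(k+1, i) + (1-p) * V(k+1, i+1)]; then take max(V_cont, immediate exercise) for American.
  V(2,0) = exp(-r*dt) * [p*46.266673 + (1-p)*23.313047] = 34.233653; exercise = 34.283398; V(2,0) = max -> 34.283398
  V(2,1) = exp(-r*dt) * [p*23.313047 + (1-p)*4.075873] = 13.237752; exercise = 13.270000; V(2,1) = max -> 13.270000
  V(2,2) = exp(-r*dt) * [p*4.075873 + (1-p)*0.000000] = 1.941699; exercise = 0.000000; V(2,2) = max -> 1.941699
  V(1,0) = exp(-r*dt) * [p*34.283398 + (1-p)*13.270000] = 23.272437; exercise = 23.313047; V(1,0) = max -> 23.313047
  V(1,1) = exp(-r*dt) * [p*13.270000 + (1-p)*1.941699] = 7.337185; exercise = 4.075873; V(1,1) = max -> 7.337185
  V(0,0) = exp(-r*dt) * [p*23.313047 + (1-p)*7.337185] = 14.943421; exercise = 13.270000; V(0,0) = max -> 14.943421


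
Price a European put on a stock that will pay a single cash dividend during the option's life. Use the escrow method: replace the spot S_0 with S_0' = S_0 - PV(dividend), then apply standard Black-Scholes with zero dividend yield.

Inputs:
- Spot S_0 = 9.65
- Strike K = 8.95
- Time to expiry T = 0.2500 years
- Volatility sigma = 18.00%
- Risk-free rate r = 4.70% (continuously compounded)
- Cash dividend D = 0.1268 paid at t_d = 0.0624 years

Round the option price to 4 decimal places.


Answer: Price = 0.0957

Derivation:
PV(D) = D * exp(-r * t_d) = 0.1268 * 0.99707150 = 0.12642867
S_0' = S_0 - PV(D) = 9.6500 - 0.12642867 = 9.52357133
d1 = (ln(S_0'/K) + (r + sigma^2/2)*T) / (sigma*sqrt(T)) = 0.86573763
d2 = d1 - sigma*sqrt(T) = 0.77573763
exp(-rT) = 0.98831876
N(-d1) = 0.19331703; N(-d2) = 0.21895196
P = K * exp(-rT) * N(-d2) - S_0' * N(-d1) = 8.9500 * 0.98831876 * 0.21895196 - 9.52357133 * 0.19331703 = 0.0957


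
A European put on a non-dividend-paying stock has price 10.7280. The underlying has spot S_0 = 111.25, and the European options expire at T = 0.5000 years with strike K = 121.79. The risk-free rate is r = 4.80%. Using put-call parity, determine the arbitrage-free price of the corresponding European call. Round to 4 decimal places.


Answer: Call price = 3.0762

Derivation:
Put-call parity: C - P = S_0 * exp(-qT) - K * exp(-rT).
S_0 * exp(-qT) = 111.2500 * 1.00000000 = 111.25000000
K * exp(-rT) = 121.7900 * 0.97628571 = 118.90183659
C = P + S*exp(-qT) - K*exp(-rT)
C = 10.7280 + 111.25000000 - 118.90183659 = 3.0762


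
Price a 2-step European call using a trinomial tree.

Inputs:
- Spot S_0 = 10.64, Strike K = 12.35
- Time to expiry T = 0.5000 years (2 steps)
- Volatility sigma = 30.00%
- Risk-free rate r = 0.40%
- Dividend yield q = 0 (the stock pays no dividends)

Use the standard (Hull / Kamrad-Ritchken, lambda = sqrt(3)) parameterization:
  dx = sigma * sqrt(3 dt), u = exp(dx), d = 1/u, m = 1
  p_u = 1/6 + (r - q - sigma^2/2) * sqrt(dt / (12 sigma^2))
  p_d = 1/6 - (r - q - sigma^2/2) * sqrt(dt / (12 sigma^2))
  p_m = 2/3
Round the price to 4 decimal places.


Answer: Price = V(0,0) = 0.4022

Derivation:
dt = T/N = 0.250000; dx = sigma*sqrt(3*dt) = 0.259808
u = exp(dx) = 1.296681; d = 1/u = 0.771200
p_u = 0.146941, p_m = 0.666667, p_d = 0.186393
Discount per step: exp(-r*dt) = 0.999000
Stock lattice S(k, j) with j the centered position index:
  k=0: S(0,+0) = 10.6400
  k=1: S(1,-1) = 8.2056; S(1,+0) = 10.6400; S(1,+1) = 13.7967
  k=2: S(2,-2) = 6.3281; S(2,-1) = 8.2056; S(2,+0) = 10.6400; S(2,+1) = 13.7967; S(2,+2) = 17.8899
Terminal payoffs V(N, j) = max(S_T - K, 0):
  V(2,-2) = 0.000000; V(2,-1) = 0.000000; V(2,+0) = 0.000000; V(2,+1) = 1.446682; V(2,+2) = 5.539890
Backward induction: V(k, j) = exp(-r*dt) * [p_u * V(k+1, j+1) + p_m * V(k+1, j) + p_d * V(k+1, j-1)]
  V(1,-1) = exp(-r*dt) * [p_u*0.000000 + p_m*0.000000 + p_d*0.000000] = 0.000000
  V(1,+0) = exp(-r*dt) * [p_u*1.446682 + p_m*0.000000 + p_d*0.000000] = 0.212364
  V(1,+1) = exp(-r*dt) * [p_u*5.539890 + p_m*1.446682 + p_d*0.000000] = 1.776711
  V(0,+0) = exp(-r*dt) * [p_u*1.776711 + p_m*0.212364 + p_d*0.000000] = 0.402244


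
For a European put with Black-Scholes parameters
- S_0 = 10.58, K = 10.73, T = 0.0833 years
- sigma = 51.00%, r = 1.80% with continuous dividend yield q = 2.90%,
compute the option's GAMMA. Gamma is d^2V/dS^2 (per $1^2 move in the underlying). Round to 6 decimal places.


Answer: Gamma = 0.255452

Derivation:
d1 = -0.0282704498; d2 = -0.1754653207
phi(d1) = 0.3987828913; exp(-qT) = 0.9975872155; exp(-rT) = 0.9985017235
Gamma = exp(-qT) * phi(d1) / (S * sigma * sqrt(T)) = 0.9975872155 * 0.3987828913 / (10.5800 * 0.5100 * 0.2886173938) = 0.255452


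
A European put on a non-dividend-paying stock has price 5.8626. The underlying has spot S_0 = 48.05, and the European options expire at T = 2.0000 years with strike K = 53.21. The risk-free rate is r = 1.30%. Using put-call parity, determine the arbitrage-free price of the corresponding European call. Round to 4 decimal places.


Put-call parity: C - P = S_0 * exp(-qT) - K * exp(-rT).
S_0 * exp(-qT) = 48.0500 * 1.00000000 = 48.05000000
K * exp(-rT) = 53.2100 * 0.97433509 = 51.84437012
C = P + S*exp(-qT) - K*exp(-rT)
C = 5.8626 + 48.05000000 - 51.84437012 = 2.0682

Answer: Call price = 2.0682


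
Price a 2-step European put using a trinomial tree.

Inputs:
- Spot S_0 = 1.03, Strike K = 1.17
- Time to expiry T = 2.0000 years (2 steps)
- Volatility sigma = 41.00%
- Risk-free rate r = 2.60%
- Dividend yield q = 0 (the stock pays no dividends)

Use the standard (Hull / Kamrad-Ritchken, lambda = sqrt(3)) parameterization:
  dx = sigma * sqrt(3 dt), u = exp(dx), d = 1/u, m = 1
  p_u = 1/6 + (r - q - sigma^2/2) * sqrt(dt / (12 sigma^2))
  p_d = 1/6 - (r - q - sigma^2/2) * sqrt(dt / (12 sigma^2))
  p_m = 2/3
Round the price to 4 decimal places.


Answer: Price = V(0,0) = 0.2780

Derivation:
dt = T/N = 1.000000; dx = sigma*sqrt(3*dt) = 0.710141
u = exp(dx) = 2.034278; d = 1/u = 0.491575
p_u = 0.125794, p_m = 0.666667, p_d = 0.207539
Discount per step: exp(-r*dt) = 0.974335
Stock lattice S(k, j) with j the centered position index:
  k=0: S(0,+0) = 1.0300
  k=1: S(1,-1) = 0.5063; S(1,+0) = 1.0300; S(1,+1) = 2.0953
  k=2: S(2,-2) = 0.2489; S(2,-1) = 0.5063; S(2,+0) = 1.0300; S(2,+1) = 2.0953; S(2,+2) = 4.2624
Terminal payoffs V(N, j) = max(K - S_T, 0):
  V(2,-2) = 0.921105; V(2,-1) = 0.663678; V(2,+0) = 0.140000; V(2,+1) = 0.000000; V(2,+2) = 0.000000
Backward induction: V(k, j) = exp(-r*dt) * [p_u * V(k+1, j+1) + p_m * V(k+1, j) + p_d * V(k+1, j-1)]
  V(1,-1) = exp(-r*dt) * [p_u*0.140000 + p_m*0.663678 + p_d*0.921105] = 0.634514
  V(1,+0) = exp(-r*dt) * [p_u*0.000000 + p_m*0.140000 + p_d*0.663678] = 0.225142
  V(1,+1) = exp(-r*dt) * [p_u*0.000000 + p_m*0.000000 + p_d*0.140000] = 0.028310
  V(0,+0) = exp(-r*dt) * [p_u*0.028310 + p_m*0.225142 + p_d*0.634514] = 0.278019


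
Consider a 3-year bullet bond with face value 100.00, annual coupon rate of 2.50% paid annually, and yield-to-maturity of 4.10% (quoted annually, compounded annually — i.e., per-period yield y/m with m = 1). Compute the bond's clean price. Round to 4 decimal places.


Answer: Price = 95.5683

Derivation:
Coupon per period c = face * coupon_rate / m = 2.500000
Periods per year m = 1; per-period yield y/m = 0.041000
Number of cashflows N = 3
Cashflows (t years, CF_t, discount factor 1/(1+y/m)^(m*t), PV):
  t = 1.0000: CF_t = 2.500000, DF = 0.960615, PV = 2.401537
  t = 2.0000: CF_t = 2.500000, DF = 0.922781, PV = 2.306952
  t = 3.0000: CF_t = 102.500000, DF = 0.886437, PV = 90.859779
Price P = sum_t PV_t = 95.568268


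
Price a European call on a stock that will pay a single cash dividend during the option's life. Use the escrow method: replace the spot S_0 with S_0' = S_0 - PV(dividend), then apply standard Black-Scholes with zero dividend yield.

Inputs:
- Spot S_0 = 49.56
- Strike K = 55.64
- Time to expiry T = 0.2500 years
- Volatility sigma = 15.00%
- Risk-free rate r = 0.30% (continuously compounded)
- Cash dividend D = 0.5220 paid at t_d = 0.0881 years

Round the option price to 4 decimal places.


Answer: Price = 0.0762

Derivation:
PV(D) = D * exp(-r * t_d) = 0.5220 * 0.99973573 = 0.52186205
S_0' = S_0 - PV(D) = 49.5600 - 0.52186205 = 49.03813795
d1 = (ln(S_0'/K) + (r + sigma^2/2)*T) / (sigma*sqrt(T)) = -1.63655395
d2 = d1 - sigma*sqrt(T) = -1.71155395
exp(-rT) = 0.99925028
N(d1) = 0.05086185; N(d2) = 0.04348945
C = S_0' * N(d1) - K * exp(-rT) * N(d2) = 49.03813795 * 0.05086185 - 55.6400 * 0.99925028 * 0.04348945 = 0.0762


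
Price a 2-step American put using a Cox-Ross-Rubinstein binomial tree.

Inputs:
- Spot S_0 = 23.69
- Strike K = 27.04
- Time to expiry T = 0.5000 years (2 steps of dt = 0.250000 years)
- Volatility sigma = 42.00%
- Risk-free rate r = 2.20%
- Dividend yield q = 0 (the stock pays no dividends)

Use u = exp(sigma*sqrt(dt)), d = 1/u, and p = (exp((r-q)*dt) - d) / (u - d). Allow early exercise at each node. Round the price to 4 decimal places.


dt = T/N = 0.250000
u = exp(sigma*sqrt(dt)) = 1.233678; d = 1/u = 0.810584
p = (exp((r-q)*dt) - d) / (u - d) = 0.460727
Discount per step: exp(-r*dt) = 0.994515
Stock lattice S(k, i) with i counting down-moves:
  k=0: S(0,0) = 23.6900
  k=1: S(1,0) = 29.2258; S(1,1) = 19.2027
  k=2: S(2,0) = 36.0553; S(2,1) = 23.6900; S(2,2) = 15.5654
Terminal payoffs V(N, i) = max(K - S_T, 0):
  V(2,0) = 0.000000; V(2,1) = 3.350000; V(2,2) = 11.474561
Backward induction: V(k, i) = exp(-r*dt) * [p * V(k+1, i) + (1-p) * V(k+1, i+1)]; then take max(V_cont, immediate exercise) for American.
  V(1,0) = exp(-r*dt) * [p*0.000000 + (1-p)*3.350000] = 1.796654; exercise = 0.000000; V(1,0) = max -> 1.796654
  V(1,1) = exp(-r*dt) * [p*3.350000 + (1-p)*11.474561] = 7.688947; exercise = 7.837259; V(1,1) = max -> 7.837259
  V(0,0) = exp(-r*dt) * [p*1.796654 + (1-p)*7.837259] = 5.026465; exercise = 3.350000; V(0,0) = max -> 5.026465

Answer: Price = V(0,0) = 5.0265


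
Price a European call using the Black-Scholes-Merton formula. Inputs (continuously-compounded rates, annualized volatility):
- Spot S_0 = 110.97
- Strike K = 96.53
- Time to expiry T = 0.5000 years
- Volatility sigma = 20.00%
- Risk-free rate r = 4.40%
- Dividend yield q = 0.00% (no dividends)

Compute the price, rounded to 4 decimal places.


Answer: Price = 17.4539

Derivation:
d1 = (ln(S/K) + (r - q + 0.5*sigma^2) * T) / (sigma * sqrt(T)) = 1.21202383
d2 = d1 - sigma * sqrt(T) = 1.07060247
exp(-rT) = 0.97824024; exp(-qT) = 1.00000000
C = S_0 * exp(-qT) * N(d1) - K * exp(-rT) * N(d2)
N(d1) = 0.88724837; N(d2) = 0.85782589
C = 110.9700 * 1.00000000 * 0.88724837 - 96.5300 * 0.97824024 * 0.85782589 = 17.4539


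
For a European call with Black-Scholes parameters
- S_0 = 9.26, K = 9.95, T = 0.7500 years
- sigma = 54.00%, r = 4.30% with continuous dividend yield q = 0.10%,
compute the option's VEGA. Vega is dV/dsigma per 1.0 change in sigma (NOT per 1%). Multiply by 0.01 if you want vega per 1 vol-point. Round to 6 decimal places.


d1 = 0.1475055042; d2 = -0.3201482138
phi(d1) = 0.3946257348; exp(-qT) = 0.9992502812; exp(-rT) = 0.9682644857
Vega = S * exp(-qT) * phi(d1) * sqrt(T) = 9.2600 * 0.9992502812 * 0.3946257348 * 0.8660254038 = 3.162287

Answer: Vega = 3.162287


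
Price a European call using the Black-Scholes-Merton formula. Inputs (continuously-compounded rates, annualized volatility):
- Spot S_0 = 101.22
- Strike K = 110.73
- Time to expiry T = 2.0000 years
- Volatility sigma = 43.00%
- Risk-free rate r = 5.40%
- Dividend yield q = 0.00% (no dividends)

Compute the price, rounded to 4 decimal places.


Answer: Price = 24.8881

Derivation:
d1 = (ln(S/K) + (r - q + 0.5*sigma^2) * T) / (sigma * sqrt(T)) = 0.33398719
d2 = d1 - sigma * sqrt(T) = -0.27412464
exp(-rT) = 0.89762760; exp(-qT) = 1.00000000
C = S_0 * exp(-qT) * N(d1) - K * exp(-rT) * N(d2)
N(d1) = 0.63080539; N(d2) = 0.39199442
C = 101.2200 * 1.00000000 * 0.63080539 - 110.7300 * 0.89762760 * 0.39199442 = 24.8881


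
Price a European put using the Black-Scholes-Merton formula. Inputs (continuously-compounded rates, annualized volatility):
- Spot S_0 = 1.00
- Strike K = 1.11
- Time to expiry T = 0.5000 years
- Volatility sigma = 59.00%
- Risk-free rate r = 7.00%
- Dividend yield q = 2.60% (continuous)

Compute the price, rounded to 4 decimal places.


d1 = (ln(S/K) + (r - q + 0.5*sigma^2) * T) / (sigma * sqrt(T)) = 0.01118184
d2 = d1 - sigma * sqrt(T) = -0.40601116
exp(-rT) = 0.96560542; exp(-qT) = 0.98708414
P = K * exp(-rT) * N(-d2) - S_0 * exp(-qT) * N(-d1)
N(-d1) = 0.49553918; N(-d2) = 0.65763280
P = 1.1100 * 0.96560542 * 0.65763280 - 1.0000 * 0.98708414 * 0.49553918 = 0.2157

Answer: Price = 0.2157


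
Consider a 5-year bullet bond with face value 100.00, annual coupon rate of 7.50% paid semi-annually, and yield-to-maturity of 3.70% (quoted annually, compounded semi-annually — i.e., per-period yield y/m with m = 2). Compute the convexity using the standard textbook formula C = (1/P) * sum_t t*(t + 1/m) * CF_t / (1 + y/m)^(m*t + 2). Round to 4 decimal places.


Answer: Convexity = 21.7764

Derivation:
Coupon per period c = face * coupon_rate / m = 3.750000
Periods per year m = 2; per-period yield y/m = 0.018500
Number of cashflows N = 10
Cashflows (t years, CF_t, discount factor 1/(1+y/m)^(m*t), PV):
  t = 0.5000: CF_t = 3.750000, DF = 0.981836, PV = 3.681885
  t = 1.0000: CF_t = 3.750000, DF = 0.964002, PV = 3.615007
  t = 1.5000: CF_t = 3.750000, DF = 0.946492, PV = 3.549345
  t = 2.0000: CF_t = 3.750000, DF = 0.929300, PV = 3.484874
  t = 2.5000: CF_t = 3.750000, DF = 0.912420, PV = 3.421575
  t = 3.0000: CF_t = 3.750000, DF = 0.895847, PV = 3.359426
  t = 3.5000: CF_t = 3.750000, DF = 0.879575, PV = 3.298405
  t = 4.0000: CF_t = 3.750000, DF = 0.863598, PV = 3.238493
  t = 4.5000: CF_t = 3.750000, DF = 0.847912, PV = 3.179669
  t = 5.0000: CF_t = 103.750000, DF = 0.832510, PV = 86.372954
Price P = sum_t PV_t = 117.201635
Convexity numerator sum_t t*(t + 1/m) * CF_t / (1+y/m)^(m*t + 2):
  t = 0.5000: term = 1.774672
  t = 1.0000: term = 5.227312
  t = 1.5000: term = 10.264726
  t = 2.0000: term = 16.797130
  t = 2.5000: term = 24.738041
  t = 3.0000: term = 34.004180
  t = 3.5000: term = 44.515372
  t = 4.0000: term = 56.194452
  t = 4.5000: term = 68.967172
  t = 5.0000: term = 2289.751748
Convexity = (1/P) * sum = 2552.234803 / 117.201635 = 21.776444


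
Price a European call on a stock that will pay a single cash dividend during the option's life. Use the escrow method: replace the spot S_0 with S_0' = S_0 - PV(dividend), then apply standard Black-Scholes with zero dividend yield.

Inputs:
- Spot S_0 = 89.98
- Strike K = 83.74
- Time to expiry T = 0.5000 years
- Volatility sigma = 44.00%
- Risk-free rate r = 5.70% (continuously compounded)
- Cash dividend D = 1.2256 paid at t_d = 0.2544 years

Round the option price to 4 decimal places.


Answer: Price = 14.6139

Derivation:
PV(D) = D * exp(-r * t_d) = 1.2256 * 0.98560383 = 1.20795605
S_0' = S_0 - PV(D) = 89.9800 - 1.20795605 = 88.77204395
d1 = (ln(S_0'/K) + (r + sigma^2/2)*T) / (sigma*sqrt(T)) = 0.43472610
d2 = d1 - sigma*sqrt(T) = 0.12359911
exp(-rT) = 0.97190229
N(d1) = 0.66811937; N(d2) = 0.54918365
C = S_0' * N(d1) - K * exp(-rT) * N(d2) = 88.77204395 * 0.66811937 - 83.7400 * 0.97190229 * 0.54918365 = 14.6139


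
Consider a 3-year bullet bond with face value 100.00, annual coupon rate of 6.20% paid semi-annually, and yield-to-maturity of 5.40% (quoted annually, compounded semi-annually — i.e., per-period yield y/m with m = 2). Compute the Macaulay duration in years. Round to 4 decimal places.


Coupon per period c = face * coupon_rate / m = 3.100000
Periods per year m = 2; per-period yield y/m = 0.027000
Number of cashflows N = 6
Cashflows (t years, CF_t, discount factor 1/(1+y/m)^(m*t), PV):
  t = 0.5000: CF_t = 3.100000, DF = 0.973710, PV = 3.018500
  t = 1.0000: CF_t = 3.100000, DF = 0.948111, PV = 2.939144
  t = 1.5000: CF_t = 3.100000, DF = 0.923185, PV = 2.861873
  t = 2.0000: CF_t = 3.100000, DF = 0.898914, PV = 2.786634
  t = 2.5000: CF_t = 3.100000, DF = 0.875282, PV = 2.713373
  t = 3.0000: CF_t = 103.100000, DF = 0.852270, PV = 87.869065
Price P = sum_t PV_t = 102.188589
Macaulay numerator sum_t t * PV_t:
  t * PV_t at t = 0.5000: 1.509250
  t * PV_t at t = 1.0000: 2.939144
  t * PV_t at t = 1.5000: 4.292810
  t * PV_t at t = 2.0000: 5.573268
  t * PV_t at t = 2.5000: 6.783432
  t * PV_t at t = 3.0000: 263.607194
Macaulay duration D = (sum_t t * PV_t) / P = 284.705097 / 102.188589 = 2.786075

Answer: Macaulay duration = 2.7861 years


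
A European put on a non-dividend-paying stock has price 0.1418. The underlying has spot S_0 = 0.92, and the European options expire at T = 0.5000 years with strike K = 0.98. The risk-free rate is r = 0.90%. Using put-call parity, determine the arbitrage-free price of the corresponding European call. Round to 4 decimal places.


Put-call parity: C - P = S_0 * exp(-qT) - K * exp(-rT).
S_0 * exp(-qT) = 0.9200 * 1.00000000 = 0.92000000
K * exp(-rT) = 0.9800 * 0.99551011 = 0.97559991
C = P + S*exp(-qT) - K*exp(-rT)
C = 0.1418 + 0.92000000 - 0.97559991 = 0.0862

Answer: Call price = 0.0862


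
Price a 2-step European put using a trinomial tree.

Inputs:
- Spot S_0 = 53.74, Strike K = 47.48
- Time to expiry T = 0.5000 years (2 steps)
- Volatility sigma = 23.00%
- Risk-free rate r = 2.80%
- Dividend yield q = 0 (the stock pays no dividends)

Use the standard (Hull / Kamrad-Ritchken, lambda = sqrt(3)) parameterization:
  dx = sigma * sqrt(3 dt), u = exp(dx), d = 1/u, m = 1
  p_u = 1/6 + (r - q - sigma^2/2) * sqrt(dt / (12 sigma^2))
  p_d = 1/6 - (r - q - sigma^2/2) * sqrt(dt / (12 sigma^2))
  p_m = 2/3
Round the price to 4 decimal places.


dt = T/N = 0.250000; dx = sigma*sqrt(3*dt) = 0.199186
u = exp(dx) = 1.220409; d = 1/u = 0.819398
p_u = 0.167639, p_m = 0.666667, p_d = 0.165694
Discount per step: exp(-r*dt) = 0.993024
Stock lattice S(k, j) with j the centered position index:
  k=0: S(0,+0) = 53.7400
  k=1: S(1,-1) = 44.0344; S(1,+0) = 53.7400; S(1,+1) = 65.5848
  k=2: S(2,-2) = 36.0817; S(2,-1) = 44.0344; S(2,+0) = 53.7400; S(2,+1) = 65.5848; S(2,+2) = 80.0402
Terminal payoffs V(N, j) = max(K - S_T, 0):
  V(2,-2) = 11.398296; V(2,-1) = 3.445573; V(2,+0) = 0.000000; V(2,+1) = 0.000000; V(2,+2) = 0.000000
Backward induction: V(k, j) = exp(-r*dt) * [p_u * V(k+1, j+1) + p_m * V(k+1, j) + p_d * V(k+1, j-1)]
  V(1,-1) = exp(-r*dt) * [p_u*0.000000 + p_m*3.445573 + p_d*11.398296] = 4.156480
  V(1,+0) = exp(-r*dt) * [p_u*0.000000 + p_m*0.000000 + p_d*3.445573] = 0.566928
  V(1,+1) = exp(-r*dt) * [p_u*0.000000 + p_m*0.000000 + p_d*0.000000] = 0.000000
  V(0,+0) = exp(-r*dt) * [p_u*0.000000 + p_m*0.566928 + p_d*4.156480] = 1.059215

Answer: Price = V(0,0) = 1.0592


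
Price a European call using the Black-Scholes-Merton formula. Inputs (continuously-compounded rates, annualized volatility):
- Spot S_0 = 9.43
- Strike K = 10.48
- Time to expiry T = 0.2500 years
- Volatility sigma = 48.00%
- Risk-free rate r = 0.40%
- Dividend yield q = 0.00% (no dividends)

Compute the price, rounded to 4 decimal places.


d1 = (ln(S/K) + (r - q + 0.5*sigma^2) * T) / (sigma * sqrt(T)) = -0.31571909
d2 = d1 - sigma * sqrt(T) = -0.55571909
exp(-rT) = 0.99900050; exp(-qT) = 1.00000000
C = S_0 * exp(-qT) * N(d1) - K * exp(-rT) * N(d2)
N(d1) = 0.37610787; N(d2) = 0.28920145
C = 9.4300 * 1.00000000 * 0.37610787 - 10.4800 * 0.99900050 * 0.28920145 = 0.5189

Answer: Price = 0.5189


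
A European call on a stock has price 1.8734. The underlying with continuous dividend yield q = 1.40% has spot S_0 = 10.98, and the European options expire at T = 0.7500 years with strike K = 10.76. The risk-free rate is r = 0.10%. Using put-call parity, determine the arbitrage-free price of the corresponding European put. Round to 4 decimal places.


Put-call parity: C - P = S_0 * exp(-qT) - K * exp(-rT).
S_0 * exp(-qT) = 10.9800 * 0.98955493 = 10.86531316
K * exp(-rT) = 10.7600 * 0.99925028 = 10.75193303
P = C - S*exp(-qT) + K*exp(-rT)
P = 1.8734 - 10.86531316 + 10.75193303 = 1.7600

Answer: Put price = 1.7600


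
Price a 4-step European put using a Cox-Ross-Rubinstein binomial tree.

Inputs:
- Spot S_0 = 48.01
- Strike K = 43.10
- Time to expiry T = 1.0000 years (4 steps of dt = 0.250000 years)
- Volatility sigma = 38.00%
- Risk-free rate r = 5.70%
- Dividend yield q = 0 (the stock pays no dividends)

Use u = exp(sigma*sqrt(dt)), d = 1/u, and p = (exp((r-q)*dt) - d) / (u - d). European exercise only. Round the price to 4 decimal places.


Answer: Price = V(0,0) = 3.8374

Derivation:
dt = T/N = 0.250000
u = exp(sigma*sqrt(dt)) = 1.209250; d = 1/u = 0.826959
p = (exp((r-q)*dt) - d) / (u - d) = 0.490185
Discount per step: exp(-r*dt) = 0.985851
Stock lattice S(k, i) with i counting down-moves:
  k=0: S(0,0) = 48.0100
  k=1: S(1,0) = 58.0561; S(1,1) = 39.7023
  k=2: S(2,0) = 70.2043; S(2,1) = 48.0100; S(2,2) = 32.8322
  k=3: S(3,0) = 84.8945; S(3,1) = 58.0561; S(3,2) = 39.7023; S(3,3) = 27.1509
  k=4: S(4,0) = 102.6586; S(4,1) = 70.2043; S(4,2) = 48.0100; S(4,3) = 32.8322; S(4,4) = 22.4527
Terminal payoffs V(N, i) = max(K - S_T, 0):
  V(4,0) = 0.000000; V(4,1) = 0.000000; V(4,2) = 0.000000; V(4,3) = 10.267814; V(4,4) = 20.647335
Backward induction: V(k, i) = exp(-r*dt) * [p * V(k+1, i) + (1-p) * V(k+1, i+1)].
  V(3,0) = exp(-r*dt) * [p*0.000000 + (1-p)*0.000000] = 0.000000
  V(3,1) = exp(-r*dt) * [p*0.000000 + (1-p)*0.000000] = 0.000000
  V(3,2) = exp(-r*dt) * [p*0.000000 + (1-p)*10.267814] = 5.160625
  V(3,3) = exp(-r*dt) * [p*10.267814 + (1-p)*20.647335] = 15.339304
  V(2,0) = exp(-r*dt) * [p*0.000000 + (1-p)*0.000000] = 0.000000
  V(2,1) = exp(-r*dt) * [p*0.000000 + (1-p)*5.160625] = 2.593741
  V(2,2) = exp(-r*dt) * [p*5.160625 + (1-p)*15.339304] = 10.203433
  V(1,0) = exp(-r*dt) * [p*0.000000 + (1-p)*2.593741] = 1.303620
  V(1,1) = exp(-r*dt) * [p*2.593741 + (1-p)*10.203433] = 6.381689
  V(0,0) = exp(-r*dt) * [p*1.303620 + (1-p)*6.381689] = 3.837423


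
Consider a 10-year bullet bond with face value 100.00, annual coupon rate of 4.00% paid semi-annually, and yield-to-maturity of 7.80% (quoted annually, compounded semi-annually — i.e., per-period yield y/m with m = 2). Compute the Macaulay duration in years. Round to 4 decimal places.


Answer: Macaulay duration = 8.0049 years

Derivation:
Coupon per period c = face * coupon_rate / m = 2.000000
Periods per year m = 2; per-period yield y/m = 0.039000
Number of cashflows N = 20
Cashflows (t years, CF_t, discount factor 1/(1+y/m)^(m*t), PV):
  t = 0.5000: CF_t = 2.000000, DF = 0.962464, PV = 1.924928
  t = 1.0000: CF_t = 2.000000, DF = 0.926337, PV = 1.852674
  t = 1.5000: CF_t = 2.000000, DF = 0.891566, PV = 1.783131
  t = 2.0000: CF_t = 2.000000, DF = 0.858100, PV = 1.716200
  t = 2.5000: CF_t = 2.000000, DF = 0.825890, PV = 1.651780
  t = 3.0000: CF_t = 2.000000, DF = 0.794889, PV = 1.589779
  t = 3.5000: CF_t = 2.000000, DF = 0.765052, PV = 1.530105
  t = 4.0000: CF_t = 2.000000, DF = 0.736335, PV = 1.472671
  t = 4.5000: CF_t = 2.000000, DF = 0.708696, PV = 1.417392
  t = 5.0000: CF_t = 2.000000, DF = 0.682094, PV = 1.364189
  t = 5.5000: CF_t = 2.000000, DF = 0.656491, PV = 1.312983
  t = 6.0000: CF_t = 2.000000, DF = 0.631849, PV = 1.263698
  t = 6.5000: CF_t = 2.000000, DF = 0.608132, PV = 1.216264
  t = 7.0000: CF_t = 2.000000, DF = 0.585305, PV = 1.170610
  t = 7.5000: CF_t = 2.000000, DF = 0.563335, PV = 1.126670
  t = 8.0000: CF_t = 2.000000, DF = 0.542190, PV = 1.084379
  t = 8.5000: CF_t = 2.000000, DF = 0.521838, PV = 1.043676
  t = 9.0000: CF_t = 2.000000, DF = 0.502250, PV = 1.004500
  t = 9.5000: CF_t = 2.000000, DF = 0.483398, PV = 0.966795
  t = 10.0000: CF_t = 102.000000, DF = 0.465253, PV = 47.455791
Price P = sum_t PV_t = 73.948216
Macaulay numerator sum_t t * PV_t:
  t * PV_t at t = 0.5000: 0.962464
  t * PV_t at t = 1.0000: 1.852674
  t * PV_t at t = 1.5000: 2.674697
  t * PV_t at t = 2.0000: 3.432399
  t * PV_t at t = 2.5000: 4.129451
  t * PV_t at t = 3.0000: 4.769336
  t * PV_t at t = 3.5000: 5.355367
  t * PV_t at t = 4.0000: 5.890682
  t * PV_t at t = 4.5000: 6.378265
  t * PV_t at t = 5.0000: 6.820945
  t * PV_t at t = 5.5000: 7.221404
  t * PV_t at t = 6.0000: 7.582190
  t * PV_t at t = 6.5000: 7.905716
  t * PV_t at t = 7.0000: 8.194272
  t * PV_t at t = 7.5000: 8.450026
  t * PV_t at t = 8.0000: 8.675035
  t * PV_t at t = 8.5000: 8.871246
  t * PV_t at t = 9.0000: 9.040504
  t * PV_t at t = 9.5000: 9.184557
  t * PV_t at t = 10.0000: 474.557914
Macaulay duration D = (sum_t t * PV_t) / P = 591.949144 / 73.948216 = 8.004914
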